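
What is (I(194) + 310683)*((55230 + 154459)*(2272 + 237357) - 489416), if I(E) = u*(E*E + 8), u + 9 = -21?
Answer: -41134115526759705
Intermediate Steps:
u = -30 (u = -9 - 21 = -30)
I(E) = -240 - 30*E² (I(E) = -30*(E*E + 8) = -30*(E² + 8) = -30*(8 + E²) = -240 - 30*E²)
(I(194) + 310683)*((55230 + 154459)*(2272 + 237357) - 489416) = ((-240 - 30*194²) + 310683)*((55230 + 154459)*(2272 + 237357) - 489416) = ((-240 - 30*37636) + 310683)*(209689*239629 - 489416) = ((-240 - 1129080) + 310683)*(50247565381 - 489416) = (-1129320 + 310683)*50247075965 = -818637*50247075965 = -41134115526759705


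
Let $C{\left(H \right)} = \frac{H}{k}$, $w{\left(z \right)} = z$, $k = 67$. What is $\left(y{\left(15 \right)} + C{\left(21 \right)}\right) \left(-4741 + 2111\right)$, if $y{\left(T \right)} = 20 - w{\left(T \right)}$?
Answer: $- \frac{936280}{67} \approx -13974.0$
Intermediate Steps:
$C{\left(H \right)} = \frac{H}{67}$
$y{\left(T \right)} = 20 - T$
$\left(y{\left(15 \right)} + C{\left(21 \right)}\right) \left(-4741 + 2111\right) = \left(\left(20 - 15\right) + \frac{1}{67} \cdot 21\right) \left(-4741 + 2111\right) = \left(\left(20 - 15\right) + \frac{21}{67}\right) \left(-2630\right) = \left(5 + \frac{21}{67}\right) \left(-2630\right) = \frac{356}{67} \left(-2630\right) = - \frac{936280}{67}$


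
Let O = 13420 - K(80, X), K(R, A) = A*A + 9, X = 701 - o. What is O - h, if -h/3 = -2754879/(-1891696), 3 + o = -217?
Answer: -1579236307043/1891696 ≈ -8.3483e+5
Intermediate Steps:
o = -220 (o = -3 - 217 = -220)
X = 921 (X = 701 - 1*(-220) = 701 + 220 = 921)
h = -8264637/1891696 (h = -(-8264637)/(-1891696) = -(-8264637)*(-1)/1891696 = -3*2754879/1891696 = -8264637/1891696 ≈ -4.3689)
K(R, A) = 9 + A² (K(R, A) = A² + 9 = 9 + A²)
O = -834830 (O = 13420 - (9 + 921²) = 13420 - (9 + 848241) = 13420 - 1*848250 = 13420 - 848250 = -834830)
O - h = -834830 - 1*(-8264637/1891696) = -834830 + 8264637/1891696 = -1579236307043/1891696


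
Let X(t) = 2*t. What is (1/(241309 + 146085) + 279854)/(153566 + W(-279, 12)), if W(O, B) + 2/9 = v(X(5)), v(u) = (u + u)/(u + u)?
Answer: 975723844293/535417634794 ≈ 1.8224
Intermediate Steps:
v(u) = 1 (v(u) = (2*u)/((2*u)) = (2*u)*(1/(2*u)) = 1)
W(O, B) = 7/9 (W(O, B) = -2/9 + 1 = 7/9)
(1/(241309 + 146085) + 279854)/(153566 + W(-279, 12)) = (1/(241309 + 146085) + 279854)/(153566 + 7/9) = (1/387394 + 279854)/(1382101/9) = (1/387394 + 279854)*(9/1382101) = (108413760477/387394)*(9/1382101) = 975723844293/535417634794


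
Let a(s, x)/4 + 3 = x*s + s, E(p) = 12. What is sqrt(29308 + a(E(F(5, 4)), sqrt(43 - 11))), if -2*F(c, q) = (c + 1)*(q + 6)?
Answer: 4*sqrt(1834 + 12*sqrt(2)) ≈ 172.09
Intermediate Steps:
F(c, q) = -(1 + c)*(6 + q)/2 (F(c, q) = -(c + 1)*(q + 6)/2 = -(1 + c)*(6 + q)/2)
a(s, x) = -12 + 4*s + 4*s*x (a(s, x) = -12 + 4*(x*s + s) = -12 + 4*(s*x + s) = -12 + 4*(s + s*x) = -12 + (4*s + 4*s*x) = -12 + 4*s + 4*s*x)
sqrt(29308 + a(E(F(5, 4)), sqrt(43 - 11))) = sqrt(29308 + (-12 + 4*12 + 4*12*sqrt(43 - 11))) = sqrt(29308 + (-12 + 48 + 4*12*sqrt(32))) = sqrt(29308 + (-12 + 48 + 4*12*(4*sqrt(2)))) = sqrt(29308 + (-12 + 48 + 192*sqrt(2))) = sqrt(29308 + (36 + 192*sqrt(2))) = sqrt(29344 + 192*sqrt(2))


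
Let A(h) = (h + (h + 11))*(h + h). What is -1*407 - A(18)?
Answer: -2099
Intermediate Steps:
A(h) = 2*h*(11 + 2*h) (A(h) = (h + (11 + h))*(2*h) = (11 + 2*h)*(2*h) = 2*h*(11 + 2*h))
-1*407 - A(18) = -1*407 - 2*18*(11 + 2*18) = -407 - 2*18*(11 + 36) = -407 - 2*18*47 = -407 - 1*1692 = -407 - 1692 = -2099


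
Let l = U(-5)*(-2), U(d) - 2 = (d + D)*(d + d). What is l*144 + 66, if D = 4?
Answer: -3390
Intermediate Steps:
U(d) = 2 + 2*d*(4 + d) (U(d) = 2 + (d + 4)*(d + d) = 2 + (4 + d)*(2*d) = 2 + 2*d*(4 + d))
l = -24 (l = (2 + 2*(-5)**2 + 8*(-5))*(-2) = (2 + 2*25 - 40)*(-2) = (2 + 50 - 40)*(-2) = 12*(-2) = -24)
l*144 + 66 = -24*144 + 66 = -3456 + 66 = -3390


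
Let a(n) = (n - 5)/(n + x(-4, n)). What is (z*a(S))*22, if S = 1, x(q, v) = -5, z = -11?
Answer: -242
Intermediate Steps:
a(n) = 1 (a(n) = (n - 5)/(n - 5) = (-5 + n)/(-5 + n) = 1)
(z*a(S))*22 = -11*1*22 = -11*22 = -242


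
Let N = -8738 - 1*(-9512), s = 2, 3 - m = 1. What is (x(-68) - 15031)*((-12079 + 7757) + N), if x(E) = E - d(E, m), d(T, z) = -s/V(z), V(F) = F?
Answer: 53567704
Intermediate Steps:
m = 2 (m = 3 - 1*1 = 3 - 1 = 2)
d(T, z) = -2/z
N = 774 (N = -8738 + 9512 = 774)
x(E) = 1 + E (x(E) = E - (-2)/2 = E - 1*(-1) = E + 1 = 1 + E)
(x(-68) - 15031)*((-12079 + 7757) + N) = ((1 - 68) - 15031)*((-12079 + 7757) + 774) = (-67 - 15031)*(-4322 + 774) = -15098*(-3548) = 53567704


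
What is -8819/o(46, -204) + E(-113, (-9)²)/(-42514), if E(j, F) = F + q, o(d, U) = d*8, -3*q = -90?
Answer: -187485907/7822576 ≈ -23.967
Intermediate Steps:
q = 30 (q = -⅓*(-90) = 30)
o(d, U) = 8*d
E(j, F) = 30 + F (E(j, F) = F + 30 = 30 + F)
-8819/o(46, -204) + E(-113, (-9)²)/(-42514) = -8819/(8*46) + (30 + (-9)²)/(-42514) = -8819/368 + (30 + 81)*(-1/42514) = -8819*1/368 + 111*(-1/42514) = -8819/368 - 111/42514 = -187485907/7822576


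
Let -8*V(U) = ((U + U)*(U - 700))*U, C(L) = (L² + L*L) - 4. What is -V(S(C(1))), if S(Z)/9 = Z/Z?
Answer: -55971/4 ≈ -13993.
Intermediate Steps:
C(L) = -4 + 2*L² (C(L) = (L² + L²) - 4 = 2*L² - 4 = -4 + 2*L²)
S(Z) = 9 (S(Z) = 9*(Z/Z) = 9*1 = 9)
V(U) = -U²*(-700 + U)/4 (V(U) = -(U + U)*(U - 700)*U/8 = -(2*U)*(-700 + U)*U/8 = -2*U*(-700 + U)*U/8 = -U²*(-700 + U)/4)
-V(S(C(1))) = -9²*(700 - 1*9)/4 = -81*(700 - 9)/4 = -81*691/4 = -1*55971/4 = -55971/4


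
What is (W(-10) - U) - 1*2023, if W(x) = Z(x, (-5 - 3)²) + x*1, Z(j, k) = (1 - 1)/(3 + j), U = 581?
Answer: -2614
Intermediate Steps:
Z(j, k) = 0 (Z(j, k) = 0/(3 + j) = 0)
W(x) = x (W(x) = 0 + x*1 = 0 + x = x)
(W(-10) - U) - 1*2023 = (-10 - 1*581) - 1*2023 = (-10 - 581) - 2023 = -591 - 2023 = -2614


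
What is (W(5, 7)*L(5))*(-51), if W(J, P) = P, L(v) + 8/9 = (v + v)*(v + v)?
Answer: -106148/3 ≈ -35383.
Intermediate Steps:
L(v) = -8/9 + 4*v² (L(v) = -8/9 + (v + v)*(v + v) = -8/9 + (2*v)*(2*v) = -8/9 + 4*v²)
(W(5, 7)*L(5))*(-51) = (7*(-8/9 + 4*5²))*(-51) = (7*(-8/9 + 4*25))*(-51) = (7*(-8/9 + 100))*(-51) = (7*(892/9))*(-51) = (6244/9)*(-51) = -106148/3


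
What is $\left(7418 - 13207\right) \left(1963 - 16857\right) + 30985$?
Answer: $86252351$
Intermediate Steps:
$\left(7418 - 13207\right) \left(1963 - 16857\right) + 30985 = \left(-5789\right) \left(-14894\right) + 30985 = 86221366 + 30985 = 86252351$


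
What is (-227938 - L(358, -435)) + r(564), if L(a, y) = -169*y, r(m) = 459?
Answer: -300994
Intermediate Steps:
(-227938 - L(358, -435)) + r(564) = (-227938 - (-169)*(-435)) + 459 = (-227938 - 1*73515) + 459 = (-227938 - 73515) + 459 = -301453 + 459 = -300994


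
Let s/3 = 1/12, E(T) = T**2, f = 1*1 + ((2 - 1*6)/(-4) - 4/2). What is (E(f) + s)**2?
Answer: 1/16 ≈ 0.062500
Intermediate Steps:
f = 0 (f = 1 + ((2 - 6)*(-1/4) - 4*1/2) = 1 + (-4*(-1/4) - 2) = 1 + (1 - 2) = 1 - 1 = 0)
s = 1/4 (s = 3/12 = 3*(1/12) = 1/4 ≈ 0.25000)
(E(f) + s)**2 = (0**2 + 1/4)**2 = (0 + 1/4)**2 = (1/4)**2 = 1/16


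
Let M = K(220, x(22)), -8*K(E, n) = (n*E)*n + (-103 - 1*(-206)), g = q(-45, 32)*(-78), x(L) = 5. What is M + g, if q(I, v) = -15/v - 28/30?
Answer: -47281/80 ≈ -591.01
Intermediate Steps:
q(I, v) = -14/15 - 15/v (q(I, v) = -15/v - 28*1/30 = -15/v - 14/15 = -14/15 - 15/v)
g = 8749/80 (g = (-14/15 - 15/32)*(-78) = -673/480*(-78) = 8749/80 ≈ 109.36)
K(E, n) = -103/8 - E*n**2/8 (K(E, n) = -((n*E)*n + (-103 - 1*(-206)))/8 = -((E*n)*n + (-103 + 206))/8 = -(E*n**2 + 103)/8 = -(103 + E*n**2)/8 = -103/8 - E*n**2/8)
M = -5603/8 (M = -103/8 - 1/8*220*5**2 = -103/8 - 1/8*220*25 = -103/8 - 1375/2 = -5603/8 ≈ -700.38)
M + g = -5603/8 + 8749/80 = -47281/80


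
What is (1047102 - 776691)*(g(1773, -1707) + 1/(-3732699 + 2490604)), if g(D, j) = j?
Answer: -573340590104226/1242095 ≈ -4.6159e+8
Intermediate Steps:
(1047102 - 776691)*(g(1773, -1707) + 1/(-3732699 + 2490604)) = (1047102 - 776691)*(-1707 + 1/(-3732699 + 2490604)) = 270411*(-1707 + 1/(-1242095)) = 270411*(-1707 - 1/1242095) = 270411*(-2120256166/1242095) = -573340590104226/1242095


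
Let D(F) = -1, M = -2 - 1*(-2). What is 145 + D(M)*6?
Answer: 139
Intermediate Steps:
M = 0 (M = -2 + 2 = 0)
145 + D(M)*6 = 145 - 1*6 = 145 - 6 = 139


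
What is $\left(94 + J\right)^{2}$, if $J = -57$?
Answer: $1369$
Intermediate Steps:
$\left(94 + J\right)^{2} = \left(94 - 57\right)^{2} = 37^{2} = 1369$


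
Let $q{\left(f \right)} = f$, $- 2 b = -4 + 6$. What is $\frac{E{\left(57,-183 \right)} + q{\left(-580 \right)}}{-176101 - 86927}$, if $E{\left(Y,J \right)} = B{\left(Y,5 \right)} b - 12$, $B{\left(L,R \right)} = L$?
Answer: $\frac{649}{263028} \approx 0.0024674$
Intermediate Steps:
$b = -1$ ($b = - \frac{-4 + 6}{2} = \left(- \frac{1}{2}\right) 2 = -1$)
$E{\left(Y,J \right)} = -12 - Y$ ($E{\left(Y,J \right)} = Y \left(-1\right) - 12 = - Y - 12 = -12 - Y$)
$\frac{E{\left(57,-183 \right)} + q{\left(-580 \right)}}{-176101 - 86927} = \frac{\left(-12 - 57\right) - 580}{-176101 - 86927} = \frac{\left(-12 - 57\right) - 580}{-263028} = \left(-69 - 580\right) \left(- \frac{1}{263028}\right) = \left(-649\right) \left(- \frac{1}{263028}\right) = \frac{649}{263028}$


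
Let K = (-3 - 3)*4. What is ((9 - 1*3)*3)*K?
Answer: -432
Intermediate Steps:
K = -24 (K = -6*4 = -24)
((9 - 1*3)*3)*K = ((9 - 1*3)*3)*(-24) = ((9 - 3)*3)*(-24) = (6*3)*(-24) = 18*(-24) = -432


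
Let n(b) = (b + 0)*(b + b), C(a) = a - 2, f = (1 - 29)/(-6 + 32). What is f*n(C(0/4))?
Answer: -112/13 ≈ -8.6154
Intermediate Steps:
f = -14/13 (f = -28/26 = -28*1/26 = -14/13 ≈ -1.0769)
C(a) = -2 + a
n(b) = 2*b² (n(b) = b*(2*b) = 2*b²)
f*n(C(0/4)) = -28*(-2 + 0/4)²/13 = -28*(-2 + 0*(¼))²/13 = -28*(-2 + 0)²/13 = -28*(-2)²/13 = -28*4/13 = -14/13*8 = -112/13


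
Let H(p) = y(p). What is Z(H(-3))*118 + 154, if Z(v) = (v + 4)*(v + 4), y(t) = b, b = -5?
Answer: 272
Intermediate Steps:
y(t) = -5
H(p) = -5
Z(v) = (4 + v)² (Z(v) = (4 + v)*(4 + v) = (4 + v)²)
Z(H(-3))*118 + 154 = (4 - 5)²*118 + 154 = (-1)²*118 + 154 = 1*118 + 154 = 118 + 154 = 272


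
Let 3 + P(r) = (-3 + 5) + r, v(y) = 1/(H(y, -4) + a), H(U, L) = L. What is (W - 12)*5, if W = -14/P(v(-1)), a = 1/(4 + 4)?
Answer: -170/39 ≈ -4.3590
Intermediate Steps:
a = ⅛ (a = 1/8 = ⅛ ≈ 0.12500)
v(y) = -8/31 (v(y) = 1/(-4 + ⅛) = 1/(-31/8) = -8/31)
P(r) = -1 + r (P(r) = -3 + ((-3 + 5) + r) = -3 + (2 + r) = -1 + r)
W = 434/39 (W = -14/(-1 - 8/31) = -14/(-39/31) = -14*(-31/39) = 434/39 ≈ 11.128)
(W - 12)*5 = (434/39 - 12)*5 = -34/39*5 = -170/39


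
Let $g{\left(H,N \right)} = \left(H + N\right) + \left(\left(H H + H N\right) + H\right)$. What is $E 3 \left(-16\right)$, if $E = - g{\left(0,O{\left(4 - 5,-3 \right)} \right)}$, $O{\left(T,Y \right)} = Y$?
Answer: $-144$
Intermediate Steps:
$g{\left(H,N \right)} = N + H^{2} + 2 H + H N$ ($g{\left(H,N \right)} = \left(H + N\right) + \left(\left(H^{2} + H N\right) + H\right) = \left(H + N\right) + \left(H + H^{2} + H N\right) = N + H^{2} + 2 H + H N$)
$E = 3$ ($E = - (-3 + 0^{2} + 2 \cdot 0 + 0 \left(-3\right)) = - (-3 + 0 + 0 + 0) = \left(-1\right) \left(-3\right) = 3$)
$E 3 \left(-16\right) = 3 \cdot 3 \left(-16\right) = 9 \left(-16\right) = -144$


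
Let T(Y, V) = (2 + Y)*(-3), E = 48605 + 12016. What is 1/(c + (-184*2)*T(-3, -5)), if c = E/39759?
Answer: -13253/14611105 ≈ -0.00090705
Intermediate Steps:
E = 60621
T(Y, V) = -6 - 3*Y
c = 20207/13253 (c = 60621/39759 = 60621*(1/39759) = 20207/13253 ≈ 1.5247)
1/(c + (-184*2)*T(-3, -5)) = 1/(20207/13253 + (-184*2)*(-6 - 3*(-3))) = 1/(20207/13253 - 368*(-6 + 9)) = 1/(20207/13253 - 368*3) = 1/(20207/13253 - 1104) = 1/(-14611105/13253) = -13253/14611105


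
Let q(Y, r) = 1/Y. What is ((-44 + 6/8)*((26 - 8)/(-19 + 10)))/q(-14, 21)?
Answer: -1211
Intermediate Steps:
((-44 + 6/8)*((26 - 8)/(-19 + 10)))/q(-14, 21) = ((-44 + 6/8)*((26 - 8)/(-19 + 10)))/(1/(-14)) = ((-44 + 6*(1/8))*(18/(-9)))/(-1/14) = ((-44 + 3/4)*(18*(-1/9)))*(-14) = -173/4*(-2)*(-14) = (173/2)*(-14) = -1211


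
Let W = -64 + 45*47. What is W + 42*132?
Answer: 7595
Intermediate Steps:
W = 2051 (W = -64 + 2115 = 2051)
W + 42*132 = 2051 + 42*132 = 2051 + 5544 = 7595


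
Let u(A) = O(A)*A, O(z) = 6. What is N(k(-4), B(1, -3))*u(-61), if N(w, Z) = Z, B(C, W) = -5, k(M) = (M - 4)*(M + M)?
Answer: 1830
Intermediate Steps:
k(M) = 2*M*(-4 + M) (k(M) = (-4 + M)*(2*M) = 2*M*(-4 + M))
u(A) = 6*A
N(k(-4), B(1, -3))*u(-61) = -30*(-61) = -5*(-366) = 1830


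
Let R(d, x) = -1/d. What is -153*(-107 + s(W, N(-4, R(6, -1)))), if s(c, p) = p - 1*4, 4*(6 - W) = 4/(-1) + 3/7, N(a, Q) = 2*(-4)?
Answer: 18207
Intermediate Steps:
N(a, Q) = -8
W = 193/28 (W = 6 - (4/(-1) + 3/7)/4 = 6 - (4*(-1) + 3*(1/7))/4 = 6 - (-4 + 3/7)/4 = 6 - 1/4*(-25/7) = 6 + 25/28 = 193/28 ≈ 6.8929)
s(c, p) = -4 + p (s(c, p) = p - 4 = -4 + p)
-153*(-107 + s(W, N(-4, R(6, -1)))) = -153*(-107 + (-4 - 8)) = -153*(-107 - 12) = -153*(-119) = 18207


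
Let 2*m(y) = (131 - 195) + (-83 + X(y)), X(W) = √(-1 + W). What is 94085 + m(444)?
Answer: 188023/2 + √443/2 ≈ 94022.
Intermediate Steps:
m(y) = -147/2 + √(-1 + y)/2 (m(y) = ((131 - 195) + (-83 + √(-1 + y)))/2 = (-64 + (-83 + √(-1 + y)))/2 = (-147 + √(-1 + y))/2 = -147/2 + √(-1 + y)/2)
94085 + m(444) = 94085 + (-147/2 + √(-1 + 444)/2) = 94085 + (-147/2 + √443/2) = 188023/2 + √443/2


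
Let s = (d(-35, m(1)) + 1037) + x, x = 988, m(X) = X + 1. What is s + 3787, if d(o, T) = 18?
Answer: 5830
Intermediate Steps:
m(X) = 1 + X
s = 2043 (s = (18 + 1037) + 988 = 1055 + 988 = 2043)
s + 3787 = 2043 + 3787 = 5830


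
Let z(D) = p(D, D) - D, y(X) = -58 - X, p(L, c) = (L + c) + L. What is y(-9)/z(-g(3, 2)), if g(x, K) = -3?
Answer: -49/6 ≈ -8.1667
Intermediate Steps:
p(L, c) = c + 2*L
z(D) = 2*D (z(D) = (D + 2*D) - D = 3*D - D = 2*D)
y(-9)/z(-g(3, 2)) = (-58 - 1*(-9))/((2*(-1*(-3)))) = (-58 + 9)/((2*3)) = -49/6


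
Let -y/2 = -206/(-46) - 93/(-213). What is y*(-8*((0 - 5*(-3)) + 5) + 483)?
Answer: -5184796/1633 ≈ -3175.0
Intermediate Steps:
y = -16052/1633 (y = -2*(-206/(-46) - 93/(-213)) = -2*(-206*(-1/46) - 93*(-1/213)) = -2*(103/23 + 31/71) = -2*8026/1633 = -16052/1633 ≈ -9.8298)
y*(-8*((0 - 5*(-3)) + 5) + 483) = -16052*(-8*((0 - 5*(-3)) + 5) + 483)/1633 = -16052*(-8*((0 + 15) + 5) + 483)/1633 = -16052*(-8*(15 + 5) + 483)/1633 = -16052*(-8*20 + 483)/1633 = -16052*(-160 + 483)/1633 = -16052/1633*323 = -5184796/1633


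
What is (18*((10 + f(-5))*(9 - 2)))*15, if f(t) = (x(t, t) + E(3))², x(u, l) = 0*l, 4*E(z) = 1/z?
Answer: 151305/8 ≈ 18913.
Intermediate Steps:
E(z) = 1/(4*z)
x(u, l) = 0
f(t) = 1/144 (f(t) = (0 + (¼)/3)² = (0 + (¼)*(⅓))² = (0 + 1/12)² = (1/12)² = 1/144)
(18*((10 + f(-5))*(9 - 2)))*15 = (18*((10 + 1/144)*(9 - 2)))*15 = (18*((1441/144)*7))*15 = (18*(10087/144))*15 = (10087/8)*15 = 151305/8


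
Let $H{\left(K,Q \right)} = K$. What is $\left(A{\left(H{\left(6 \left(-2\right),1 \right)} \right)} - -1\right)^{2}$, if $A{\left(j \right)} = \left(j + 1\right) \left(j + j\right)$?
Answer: $70225$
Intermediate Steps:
$A{\left(j \right)} = 2 j \left(1 + j\right)$ ($A{\left(j \right)} = \left(1 + j\right) 2 j = 2 j \left(1 + j\right)$)
$\left(A{\left(H{\left(6 \left(-2\right),1 \right)} \right)} - -1\right)^{2} = \left(2 \cdot 6 \left(-2\right) \left(1 + 6 \left(-2\right)\right) - -1\right)^{2} = \left(2 \left(-12\right) \left(1 - 12\right) + 1\right)^{2} = \left(2 \left(-12\right) \left(-11\right) + 1\right)^{2} = \left(264 + 1\right)^{2} = 265^{2} = 70225$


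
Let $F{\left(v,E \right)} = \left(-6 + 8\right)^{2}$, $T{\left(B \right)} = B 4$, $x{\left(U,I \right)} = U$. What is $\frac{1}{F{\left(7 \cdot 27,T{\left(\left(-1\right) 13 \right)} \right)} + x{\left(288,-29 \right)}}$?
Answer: $\frac{1}{292} \approx 0.0034247$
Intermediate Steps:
$T{\left(B \right)} = 4 B$
$F{\left(v,E \right)} = 4$ ($F{\left(v,E \right)} = 2^{2} = 4$)
$\frac{1}{F{\left(7 \cdot 27,T{\left(\left(-1\right) 13 \right)} \right)} + x{\left(288,-29 \right)}} = \frac{1}{4 + 288} = \frac{1}{292}$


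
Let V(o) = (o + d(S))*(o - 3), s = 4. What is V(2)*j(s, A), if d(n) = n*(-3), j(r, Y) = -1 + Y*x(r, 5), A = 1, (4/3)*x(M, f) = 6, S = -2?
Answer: -28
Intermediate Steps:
x(M, f) = 9/2 (x(M, f) = (3/4)*6 = 9/2)
j(r, Y) = -1 + 9*Y/2 (j(r, Y) = -1 + Y*(9/2) = -1 + 9*Y/2)
d(n) = -3*n
V(o) = (-3 + o)*(6 + o) (V(o) = (o - 3*(-2))*(o - 3) = (o + 6)*(-3 + o) = (6 + o)*(-3 + o) = (-3 + o)*(6 + o))
V(2)*j(s, A) = (-18 + 2**2 + 3*2)*(-1 + (9/2)*1) = (-18 + 4 + 6)*(-1 + 9/2) = -8*7/2 = -28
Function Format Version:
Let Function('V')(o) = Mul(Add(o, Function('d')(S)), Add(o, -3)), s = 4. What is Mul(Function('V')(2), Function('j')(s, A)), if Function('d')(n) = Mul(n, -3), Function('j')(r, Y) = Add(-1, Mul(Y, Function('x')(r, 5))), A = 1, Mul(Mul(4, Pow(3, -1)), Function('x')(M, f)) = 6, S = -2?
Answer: -28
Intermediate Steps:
Function('x')(M, f) = Rational(9, 2) (Function('x')(M, f) = Mul(Rational(3, 4), 6) = Rational(9, 2))
Function('j')(r, Y) = Add(-1, Mul(Rational(9, 2), Y)) (Function('j')(r, Y) = Add(-1, Mul(Y, Rational(9, 2))) = Add(-1, Mul(Rational(9, 2), Y)))
Function('d')(n) = Mul(-3, n)
Function('V')(o) = Mul(Add(-3, o), Add(6, o)) (Function('V')(o) = Mul(Add(o, Mul(-3, -2)), Add(o, -3)) = Mul(Add(o, 6), Add(-3, o)) = Mul(Add(6, o), Add(-3, o)) = Mul(Add(-3, o), Add(6, o)))
Mul(Function('V')(2), Function('j')(s, A)) = Mul(Add(-18, Pow(2, 2), Mul(3, 2)), Add(-1, Mul(Rational(9, 2), 1))) = Mul(Add(-18, 4, 6), Add(-1, Rational(9, 2))) = Mul(-8, Rational(7, 2)) = -28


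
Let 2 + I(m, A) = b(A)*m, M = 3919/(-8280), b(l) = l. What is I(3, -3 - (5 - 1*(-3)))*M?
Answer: 27433/1656 ≈ 16.566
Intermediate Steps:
M = -3919/8280 (M = 3919*(-1/8280) = -3919/8280 ≈ -0.47331)
I(m, A) = -2 + A*m
I(3, -3 - (5 - 1*(-3)))*M = (-2 + (-3 - (5 - 1*(-3)))*3)*(-3919/8280) = (-2 + (-3 - (5 + 3))*3)*(-3919/8280) = (-2 + (-3 - 1*8)*3)*(-3919/8280) = (-2 + (-3 - 8)*3)*(-3919/8280) = (-2 - 11*3)*(-3919/8280) = (-2 - 33)*(-3919/8280) = -35*(-3919/8280) = 27433/1656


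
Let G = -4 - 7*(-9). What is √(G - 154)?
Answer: I*√95 ≈ 9.7468*I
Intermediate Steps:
G = 59 (G = -4 + 63 = 59)
√(G - 154) = √(59 - 154) = √(-95) = I*√95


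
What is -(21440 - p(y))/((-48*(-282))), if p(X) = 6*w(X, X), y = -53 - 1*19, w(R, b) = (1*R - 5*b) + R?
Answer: -1259/846 ≈ -1.4882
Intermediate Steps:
w(R, b) = -5*b + 2*R (w(R, b) = (R - 5*b) + R = -5*b + 2*R)
y = -72 (y = -53 - 19 = -72)
p(X) = -18*X (p(X) = 6*(-5*X + 2*X) = 6*(-3*X) = -18*X)
-(21440 - p(y))/((-48*(-282))) = -(21440 - (-18)*(-72))/((-48*(-282))) = -(21440 - 1*1296)/13536 = -(21440 - 1296)/13536 = -20144/13536 = -1*1259/846 = -1259/846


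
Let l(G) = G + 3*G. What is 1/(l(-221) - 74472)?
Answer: -1/75356 ≈ -1.3270e-5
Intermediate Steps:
l(G) = 4*G
1/(l(-221) - 74472) = 1/(4*(-221) - 74472) = 1/(-884 - 74472) = 1/(-75356) = -1/75356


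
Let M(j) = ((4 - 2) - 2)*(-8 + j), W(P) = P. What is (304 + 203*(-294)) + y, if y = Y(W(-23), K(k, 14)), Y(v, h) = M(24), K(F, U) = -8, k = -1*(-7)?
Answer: -59378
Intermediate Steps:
k = 7
M(j) = 0 (M(j) = (2 - 2)*(-8 + j) = 0*(-8 + j) = 0)
Y(v, h) = 0
y = 0
(304 + 203*(-294)) + y = (304 + 203*(-294)) + 0 = (304 - 59682) + 0 = -59378 + 0 = -59378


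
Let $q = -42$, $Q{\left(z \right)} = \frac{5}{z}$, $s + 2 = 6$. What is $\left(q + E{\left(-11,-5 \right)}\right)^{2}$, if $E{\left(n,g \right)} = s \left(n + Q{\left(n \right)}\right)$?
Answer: $\frac{933156}{121} \approx 7712.0$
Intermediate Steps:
$s = 4$ ($s = -2 + 6 = 4$)
$E{\left(n,g \right)} = 4 n + \frac{20}{n}$ ($E{\left(n,g \right)} = 4 \left(n + \frac{5}{n}\right) = 4 n + \frac{20}{n}$)
$\left(q + E{\left(-11,-5 \right)}\right)^{2} = \left(-42 + \left(4 \left(-11\right) + \frac{20}{-11}\right)\right)^{2} = \left(-42 + \left(-44 + 20 \left(- \frac{1}{11}\right)\right)\right)^{2} = \left(-42 - \frac{504}{11}\right)^{2} = \left(- \frac{966}{11}\right)^{2} = \frac{933156}{121}$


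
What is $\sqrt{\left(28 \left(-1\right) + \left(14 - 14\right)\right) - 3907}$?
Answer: $i \sqrt{3935} \approx 62.73 i$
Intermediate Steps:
$\sqrt{\left(28 \left(-1\right) + \left(14 - 14\right)\right) - 3907} = \sqrt{\left(-28 + 0\right) - 3907} = \sqrt{-28 - 3907} = \sqrt{-3935} = i \sqrt{3935}$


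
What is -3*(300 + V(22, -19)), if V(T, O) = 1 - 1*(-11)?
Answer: -936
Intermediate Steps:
V(T, O) = 12 (V(T, O) = 1 + 11 = 12)
-3*(300 + V(22, -19)) = -3*(300 + 12) = -3*312 = -936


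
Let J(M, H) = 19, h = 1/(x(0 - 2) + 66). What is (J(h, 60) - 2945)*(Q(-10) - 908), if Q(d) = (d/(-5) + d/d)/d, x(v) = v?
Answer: 13288429/5 ≈ 2.6577e+6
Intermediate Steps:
h = 1/64 (h = 1/((0 - 2) + 66) = 1/(-2 + 66) = 1/64 ≈ 0.015625)
Q(d) = (1 - d/5)/d (Q(d) = (d*(-1/5) + 1)/d = (-d/5 + 1)/d = (1 - d/5)/d)
(J(h, 60) - 2945)*(Q(-10) - 908) = (19 - 2945)*((1/5)*(5 - 1*(-10))/(-10) - 908) = -2926*((1/5)*(-1/10)*(5 + 10) - 908) = -2926*((1/5)*(-1/10)*15 - 908) = -2926*(-3/10 - 908) = -2926*(-9083/10) = 13288429/5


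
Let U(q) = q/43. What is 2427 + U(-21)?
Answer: 104340/43 ≈ 2426.5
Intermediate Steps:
U(q) = q/43 (U(q) = q*(1/43) = q/43)
2427 + U(-21) = 2427 + (1/43)*(-21) = 2427 - 21/43 = 104340/43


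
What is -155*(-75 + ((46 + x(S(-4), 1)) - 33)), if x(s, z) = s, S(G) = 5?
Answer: 8835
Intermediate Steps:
-155*(-75 + ((46 + x(S(-4), 1)) - 33)) = -155*(-75 + ((46 + 5) - 33)) = -155*(-75 + (51 - 33)) = -155*(-75 + 18) = -155*(-57) = 8835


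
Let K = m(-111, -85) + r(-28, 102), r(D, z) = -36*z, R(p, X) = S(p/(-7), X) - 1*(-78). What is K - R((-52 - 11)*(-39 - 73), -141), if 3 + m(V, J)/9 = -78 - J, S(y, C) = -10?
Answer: -3704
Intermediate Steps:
m(V, J) = -729 - 9*J (m(V, J) = -27 + 9*(-78 - J) = -27 + (-702 - 9*J) = -729 - 9*J)
R(p, X) = 68 (R(p, X) = -10 - 1*(-78) = -10 + 78 = 68)
K = -3636 (K = (-729 - 9*(-85)) - 36*102 = (-729 + 765) - 3672 = 36 - 3672 = -3636)
K - R((-52 - 11)*(-39 - 73), -141) = -3636 - 1*68 = -3636 - 68 = -3704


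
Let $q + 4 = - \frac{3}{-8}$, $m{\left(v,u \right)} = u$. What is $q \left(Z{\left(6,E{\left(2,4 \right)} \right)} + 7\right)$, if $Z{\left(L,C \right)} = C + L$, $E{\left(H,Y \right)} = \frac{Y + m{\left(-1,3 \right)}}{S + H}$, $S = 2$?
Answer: $- \frac{1711}{32} \approx -53.469$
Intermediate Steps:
$q = - \frac{29}{8}$ ($q = -4 - \frac{3}{-8} = -4 - - \frac{3}{8} = -4 + \frac{3}{8} = - \frac{29}{8} \approx -3.625$)
$E{\left(H,Y \right)} = \frac{3 + Y}{2 + H}$ ($E{\left(H,Y \right)} = \frac{Y + 3}{2 + H} = \frac{3 + Y}{2 + H}$)
$q \left(Z{\left(6,E{\left(2,4 \right)} \right)} + 7\right) = - \frac{29 \left(\left(\frac{3 + 4}{2 + 2} + 6\right) + 7\right)}{8} = - \frac{29 \left(\left(\frac{1}{4} \cdot 7 + 6\right) + 7\right)}{8} = - \frac{29 \left(\left(\frac{7}{4} + 6\right) + 7\right)}{8} = - \frac{29 \left(\frac{31}{4} + 7\right)}{8} = \left(- \frac{29}{8}\right) \frac{59}{4} = - \frac{1711}{32}$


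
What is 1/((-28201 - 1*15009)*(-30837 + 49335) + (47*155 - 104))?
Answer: -1/799291399 ≈ -1.2511e-9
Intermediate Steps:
1/((-28201 - 1*15009)*(-30837 + 49335) + (47*155 - 104)) = 1/((-28201 - 15009)*18498 + (7285 - 104)) = 1/(-43210*18498 + 7181) = 1/(-799298580 + 7181) = 1/(-799291399) = -1/799291399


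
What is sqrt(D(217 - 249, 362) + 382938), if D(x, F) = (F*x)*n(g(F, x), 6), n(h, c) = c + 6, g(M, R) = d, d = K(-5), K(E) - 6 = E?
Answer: sqrt(243930) ≈ 493.89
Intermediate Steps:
K(E) = 6 + E
d = 1 (d = 6 - 5 = 1)
g(M, R) = 1
n(h, c) = 6 + c
D(x, F) = 12*F*x (D(x, F) = (F*x)*(6 + 6) = (F*x)*12 = 12*F*x)
sqrt(D(217 - 249, 362) + 382938) = sqrt(12*362*(217 - 249) + 382938) = sqrt(12*362*(-32) + 382938) = sqrt(-139008 + 382938) = sqrt(243930)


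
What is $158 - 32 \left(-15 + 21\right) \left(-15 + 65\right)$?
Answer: $-9442$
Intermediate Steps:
$158 - 32 \left(-15 + 21\right) \left(-15 + 65\right) = 158 - 32 \cdot 6 \cdot 50 = 158 - 9600 = -9442$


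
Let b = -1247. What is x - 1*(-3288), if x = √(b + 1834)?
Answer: 3288 + √587 ≈ 3312.2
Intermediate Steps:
x = √587 (x = √(-1247 + 1834) = √587 ≈ 24.228)
x - 1*(-3288) = √587 - 1*(-3288) = √587 + 3288 = 3288 + √587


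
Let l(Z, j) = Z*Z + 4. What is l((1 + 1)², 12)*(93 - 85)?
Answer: 160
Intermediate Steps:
l(Z, j) = 4 + Z² (l(Z, j) = Z² + 4 = 4 + Z²)
l((1 + 1)², 12)*(93 - 85) = (4 + ((1 + 1)²)²)*(93 - 85) = (4 + (2²)²)*8 = (4 + 4²)*8 = (4 + 16)*8 = 20*8 = 160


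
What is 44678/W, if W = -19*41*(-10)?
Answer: 22339/3895 ≈ 5.7353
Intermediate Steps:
W = 7790 (W = -779*(-10) = 7790)
44678/W = 44678/7790 = 44678*(1/7790) = 22339/3895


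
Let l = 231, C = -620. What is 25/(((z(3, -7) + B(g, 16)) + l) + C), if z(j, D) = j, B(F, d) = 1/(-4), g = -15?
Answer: -20/309 ≈ -0.064725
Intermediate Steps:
B(F, d) = -¼
25/(((z(3, -7) + B(g, 16)) + l) + C) = 25/(((3 - ¼) + 231) - 620) = 25/((11/4 + 231) - 620) = 25/(935/4 - 620) = 25/(-1545/4) = -4/1545*25 = -20/309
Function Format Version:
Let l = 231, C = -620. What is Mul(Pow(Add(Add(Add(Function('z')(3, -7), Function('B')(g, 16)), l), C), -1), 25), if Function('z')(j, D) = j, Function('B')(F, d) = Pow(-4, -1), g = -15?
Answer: Rational(-20, 309) ≈ -0.064725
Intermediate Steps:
Function('B')(F, d) = Rational(-1, 4)
Mul(Pow(Add(Add(Add(Function('z')(3, -7), Function('B')(g, 16)), l), C), -1), 25) = Mul(Pow(Add(Add(Add(3, Rational(-1, 4)), 231), -620), -1), 25) = Mul(Pow(Add(Add(Rational(11, 4), 231), -620), -1), 25) = Mul(Pow(Add(Rational(935, 4), -620), -1), 25) = Mul(Pow(Rational(-1545, 4), -1), 25) = Mul(Rational(-4, 1545), 25) = Rational(-20, 309)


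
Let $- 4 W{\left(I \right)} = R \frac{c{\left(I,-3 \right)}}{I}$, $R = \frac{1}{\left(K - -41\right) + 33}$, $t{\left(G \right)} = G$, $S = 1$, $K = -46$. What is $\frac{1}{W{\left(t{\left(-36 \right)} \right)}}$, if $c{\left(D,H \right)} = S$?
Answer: $4032$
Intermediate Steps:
$c{\left(D,H \right)} = 1$
$R = \frac{1}{28}$ ($R = \frac{1}{\left(-46 - -41\right) + 33} = \frac{1}{\left(-46 + 41\right) + 33} = \frac{1}{-5 + 33} = \frac{1}{28} \approx 0.035714$)
$W{\left(I \right)} = - \frac{1}{112 I}$ ($W{\left(I \right)} = - \frac{\frac{1}{28} \cdot 1 \frac{1}{I}}{4} = - \frac{\frac{1}{28} \frac{1}{I}}{4} = - \frac{1}{112 I}$)
$\frac{1}{W{\left(t{\left(-36 \right)} \right)}} = \frac{1}{\left(- \frac{1}{112}\right) \frac{1}{-36}} = \frac{1}{\left(- \frac{1}{112}\right) \left(- \frac{1}{36}\right)} = \frac{1}{\frac{1}{4032}} = 4032$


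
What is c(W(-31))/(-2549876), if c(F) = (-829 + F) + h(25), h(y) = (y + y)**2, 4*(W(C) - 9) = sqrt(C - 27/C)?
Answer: -60/91067 - I*sqrt(28954)/316184624 ≈ -0.00065886 - 5.3816e-7*I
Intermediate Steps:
W(C) = 9 + sqrt(C - 27/C)/4
h(y) = 4*y**2 (h(y) = (2*y)**2 = 4*y**2)
c(F) = 1671 + F (c(F) = (-829 + F) + 4*25**2 = (-829 + F) + 4*625 = (-829 + F) + 2500 = 1671 + F)
c(W(-31))/(-2549876) = (1671 + (9 + sqrt(-31 - 27/(-31))/4))/(-2549876) = (1671 + (9 + sqrt(-31 - 27*(-1/31))/4))*(-1/2549876) = (1671 + (9 + sqrt(-31 + 27/31)/4))*(-1/2549876) = (1671 + (9 + sqrt(-934/31)/4))*(-1/2549876) = (1671 + (9 + (I*sqrt(28954)/31)/4))*(-1/2549876) = (1671 + (9 + I*sqrt(28954)/124))*(-1/2549876) = (1680 + I*sqrt(28954)/124)*(-1/2549876) = -60/91067 - I*sqrt(28954)/316184624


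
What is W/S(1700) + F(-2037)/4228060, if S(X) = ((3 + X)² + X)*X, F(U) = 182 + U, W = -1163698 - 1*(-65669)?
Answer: -344842563131/521451428077950 ≈ -0.00066131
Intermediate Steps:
W = -1098029 (W = -1163698 + 65669 = -1098029)
S(X) = X*(X + (3 + X)²) (S(X) = (X + (3 + X)²)*X = X*(X + (3 + X)²))
W/S(1700) + F(-2037)/4228060 = -1098029*1/(1700*(1700 + (3 + 1700)²)) + (182 - 2037)/4228060 = -1098029*1/(1700*(1700 + 1703²)) - 1855*1/4228060 = -1098029*1/(1700*(1700 + 2900209)) - 371/845612 = -1098029/(1700*2901909) - 371/845612 = -1098029/4933245300 - 371/845612 = -344842563131/521451428077950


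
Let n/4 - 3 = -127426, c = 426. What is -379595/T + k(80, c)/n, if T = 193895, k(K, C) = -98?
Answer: -19345753303/9882673034 ≈ -1.9575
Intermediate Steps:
n = -509692 (n = 12 + 4*(-127426) = 12 - 509704 = -509692)
-379595/T + k(80, c)/n = -379595/193895 - 98/(-509692) = -379595*1/193895 - 98*(-1/509692) = -75919/38779 + 49/254846 = -19345753303/9882673034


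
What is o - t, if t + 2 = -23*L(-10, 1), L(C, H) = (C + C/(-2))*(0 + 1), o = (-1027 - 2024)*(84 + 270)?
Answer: -1080167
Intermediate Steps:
o = -1080054 (o = -3051*354 = -1080054)
L(C, H) = C/2 (L(C, H) = (C + C*(-½))*1 = (C - C/2)*1 = (C/2)*1 = C/2)
t = 113 (t = -2 - 23*(-10)/2 = -2 - 23*(-5) = -2 + 115 = 113)
o - t = -1080054 - 1*113 = -1080054 - 113 = -1080167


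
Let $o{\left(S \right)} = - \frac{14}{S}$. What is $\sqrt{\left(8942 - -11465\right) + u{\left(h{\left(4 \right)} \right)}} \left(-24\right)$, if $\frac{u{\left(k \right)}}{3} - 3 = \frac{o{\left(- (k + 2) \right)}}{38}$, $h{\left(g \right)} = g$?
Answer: $- \frac{12 \sqrt{29480970}}{19} \approx -3429.2$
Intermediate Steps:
$u{\left(k \right)} = 9 - \frac{21}{19 \left(-2 - k\right)}$ ($u{\left(k \right)} = 9 + 3 \frac{\left(-14\right) \frac{1}{\left(-1\right) \left(k + 2\right)}}{38} = 9 + 3 - \frac{14}{\left(-1\right) \left(2 + k\right)} \frac{1}{38} = 9 + 3 - \frac{14}{-2 - k} \frac{1}{38} = 9 + 3 \left(- \frac{7}{19 \left(-2 - k\right)}\right) = 9 - \frac{21}{19 \left(-2 - k\right)}$)
$\sqrt{\left(8942 - -11465\right) + u{\left(h{\left(4 \right)} \right)}} \left(-24\right) = \sqrt{\left(8942 - -11465\right) + \frac{3 \left(121 + 57 \cdot 4\right)}{19 \left(2 + 4\right)}} \left(-24\right) = \sqrt{\left(8942 + 11465\right) + \frac{3 \left(121 + 228\right)}{19 \cdot 6}} \left(-24\right) = \sqrt{20407 + \frac{3}{19} \cdot \frac{1}{6} \cdot 349} \left(-24\right) = \sqrt{20407 + \frac{349}{38}} \left(-24\right) = \sqrt{\frac{775815}{38}} \left(-24\right) = \frac{\sqrt{29480970}}{38} \left(-24\right) = - \frac{12 \sqrt{29480970}}{19}$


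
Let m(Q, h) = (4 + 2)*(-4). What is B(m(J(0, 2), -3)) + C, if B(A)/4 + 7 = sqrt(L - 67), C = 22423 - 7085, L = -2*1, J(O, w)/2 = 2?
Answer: 15310 + 4*I*sqrt(69) ≈ 15310.0 + 33.227*I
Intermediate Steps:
J(O, w) = 4 (J(O, w) = 2*2 = 4)
m(Q, h) = -24 (m(Q, h) = 6*(-4) = -24)
L = -2
C = 15338
B(A) = -28 + 4*I*sqrt(69) (B(A) = -28 + 4*sqrt(-2 - 67) = -28 + 4*sqrt(-69) = -28 + 4*(I*sqrt(69)) = -28 + 4*I*sqrt(69))
B(m(J(0, 2), -3)) + C = (-28 + 4*I*sqrt(69)) + 15338 = 15310 + 4*I*sqrt(69)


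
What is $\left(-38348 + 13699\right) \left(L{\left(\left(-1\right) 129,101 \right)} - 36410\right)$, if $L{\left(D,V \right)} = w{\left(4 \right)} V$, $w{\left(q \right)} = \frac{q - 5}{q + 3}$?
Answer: $\frac{6284780179}{7} \approx 8.9783 \cdot 10^{8}$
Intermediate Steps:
$w{\left(q \right)} = \frac{-5 + q}{3 + q}$
$L{\left(D,V \right)} = - \frac{V}{7}$ ($L{\left(D,V \right)} = \frac{-5 + 4}{3 + 4} V = \frac{1}{7} \left(-1\right) V = - \frac{V}{7}$)
$\left(-38348 + 13699\right) \left(L{\left(\left(-1\right) 129,101 \right)} - 36410\right) = \left(-38348 + 13699\right) \left(\left(- \frac{1}{7}\right) 101 - 36410\right) = - 24649 \left(- \frac{101}{7} - 36410\right) = \left(-24649\right) \left(- \frac{254971}{7}\right) = \frac{6284780179}{7}$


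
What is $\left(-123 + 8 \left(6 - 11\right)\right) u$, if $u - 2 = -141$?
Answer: $22657$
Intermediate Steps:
$u = -139$ ($u = 2 - 141 = -139$)
$\left(-123 + 8 \left(6 - 11\right)\right) u = \left(-123 + 8 \left(6 - 11\right)\right) \left(-139\right) = \left(-123 + 8 \left(-5\right)\right) \left(-139\right) = \left(-123 - 40\right) \left(-139\right) = \left(-163\right) \left(-139\right) = 22657$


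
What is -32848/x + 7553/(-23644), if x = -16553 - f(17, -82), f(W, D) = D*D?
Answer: 600846931/550361388 ≈ 1.0917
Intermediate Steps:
f(W, D) = D²
x = -23277 (x = -16553 - 1*(-82)² = -16553 - 1*6724 = -16553 - 6724 = -23277)
-32848/x + 7553/(-23644) = -32848/(-23277) + 7553/(-23644) = -32848*(-1/23277) + 7553*(-1/23644) = 32848/23277 - 7553/23644 = 600846931/550361388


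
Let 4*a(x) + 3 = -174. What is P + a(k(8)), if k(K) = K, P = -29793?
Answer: -119349/4 ≈ -29837.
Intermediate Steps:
a(x) = -177/4 (a(x) = -¾ + (¼)*(-174) = -¾ - 87/2 = -177/4)
P + a(k(8)) = -29793 - 177/4 = -119349/4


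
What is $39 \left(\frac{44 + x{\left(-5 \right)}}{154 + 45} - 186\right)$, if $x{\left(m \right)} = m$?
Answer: $- \frac{1442025}{199} \approx -7246.4$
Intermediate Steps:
$39 \left(\frac{44 + x{\left(-5 \right)}}{154 + 45} - 186\right) = 39 \left(\frac{44 - 5}{154 + 45} - 186\right) = 39 \left(\frac{39}{199} - 186\right) = 39 \left(- \frac{36975}{199}\right) = - \frac{1442025}{199}$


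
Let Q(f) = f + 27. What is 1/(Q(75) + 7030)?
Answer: 1/7132 ≈ 0.00014021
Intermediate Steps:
Q(f) = 27 + f
1/(Q(75) + 7030) = 1/((27 + 75) + 7030) = 1/(102 + 7030) = 1/7132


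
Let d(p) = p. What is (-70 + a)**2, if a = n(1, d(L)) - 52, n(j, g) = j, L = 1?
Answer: 14641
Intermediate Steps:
a = -51 (a = 1 - 52 = -51)
(-70 + a)**2 = (-70 - 51)**2 = (-121)**2 = 14641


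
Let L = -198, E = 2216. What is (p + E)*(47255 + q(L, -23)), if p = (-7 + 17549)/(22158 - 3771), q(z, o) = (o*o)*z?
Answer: -2343350284258/18387 ≈ -1.2745e+8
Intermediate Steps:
q(z, o) = z*o**2 (q(z, o) = o**2*z = z*o**2)
p = 17542/18387 ≈ 0.95404
(p + E)*(47255 + q(L, -23)) = (17542/18387 + 2216)*(47255 - 198*(-23)**2) = 40763134*(47255 - 198*529)/18387 = 40763134*(47255 - 104742)/18387 = (40763134/18387)*(-57487) = -2343350284258/18387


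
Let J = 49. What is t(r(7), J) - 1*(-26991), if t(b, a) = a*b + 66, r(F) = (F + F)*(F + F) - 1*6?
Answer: 36367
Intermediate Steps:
r(F) = -6 + 4*F**2 (r(F) = (2*F)*(2*F) - 6 = 4*F**2 - 6 = -6 + 4*F**2)
t(b, a) = 66 + a*b
t(r(7), J) - 1*(-26991) = (66 + 49*(-6 + 4*7**2)) - 1*(-26991) = (66 + 49*(-6 + 4*49)) + 26991 = (66 + 49*(-6 + 196)) + 26991 = (66 + 49*190) + 26991 = (66 + 9310) + 26991 = 9376 + 26991 = 36367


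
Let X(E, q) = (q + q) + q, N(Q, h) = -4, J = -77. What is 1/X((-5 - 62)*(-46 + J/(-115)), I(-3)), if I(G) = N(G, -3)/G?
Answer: ¼ ≈ 0.25000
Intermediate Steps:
I(G) = -4/G
X(E, q) = 3*q (X(E, q) = 2*q + q = 3*q)
1/X((-5 - 62)*(-46 + J/(-115)), I(-3)) = 1/(3*(-4/(-3))) = 1/(3*(-4*(-⅓))) = 1/(3*(4/3)) = 1/4 = ¼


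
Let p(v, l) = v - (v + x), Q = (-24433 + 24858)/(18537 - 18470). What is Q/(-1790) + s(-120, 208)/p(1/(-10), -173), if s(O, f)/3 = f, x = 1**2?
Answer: -14967349/23986 ≈ -624.00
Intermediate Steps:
x = 1
s(O, f) = 3*f
Q = 425/67 ≈ 6.3433
p(v, l) = -1 (p(v, l) = v - (v + 1) = v - (1 + v) = v + (-1 - v) = -1)
Q/(-1790) + s(-120, 208)/p(1/(-10), -173) = (425/67)/(-1790) + (3*208)/(-1) = (425/67)*(-1/1790) + 624*(-1) = -85/23986 - 624 = -14967349/23986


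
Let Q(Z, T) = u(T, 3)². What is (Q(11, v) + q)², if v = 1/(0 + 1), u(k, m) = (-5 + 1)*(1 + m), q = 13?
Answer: 72361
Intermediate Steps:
u(k, m) = -4 - 4*m (u(k, m) = -4*(1 + m) = -4 - 4*m)
v = 1 (v = 1/1 = 1)
Q(Z, T) = 256 (Q(Z, T) = (-4 - 4*3)² = (-4 - 12)² = (-16)² = 256)
(Q(11, v) + q)² = (256 + 13)² = 269² = 72361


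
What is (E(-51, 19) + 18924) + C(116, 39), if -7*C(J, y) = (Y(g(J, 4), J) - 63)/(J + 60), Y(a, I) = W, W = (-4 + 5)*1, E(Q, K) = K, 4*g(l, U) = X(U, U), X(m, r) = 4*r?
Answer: 11668919/616 ≈ 18943.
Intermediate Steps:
g(l, U) = U (g(l, U) = (4*U)/4 = U)
W = 1 (W = 1*1 = 1)
Y(a, I) = 1
C(J, y) = 62/(7*(60 + J)) (C(J, y) = -(1 - 63)/(7*(J + 60)) = -(-62)/(7*(60 + J)) = 62/(7*(60 + J)))
(E(-51, 19) + 18924) + C(116, 39) = (19 + 18924) + 62/(7*(60 + 116)) = 18943 + (62/7)/176 = 18943 + (62/7)*(1/176) = 18943 + 31/616 = 11668919/616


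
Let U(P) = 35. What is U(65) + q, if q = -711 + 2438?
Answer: 1762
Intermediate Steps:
q = 1727
U(65) + q = 35 + 1727 = 1762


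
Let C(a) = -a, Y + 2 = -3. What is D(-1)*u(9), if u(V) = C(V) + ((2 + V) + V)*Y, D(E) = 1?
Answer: -109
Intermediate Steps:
Y = -5 (Y = -2 - 3 = -5)
u(V) = -10 - 11*V (u(V) = -V + ((2 + V) + V)*(-5) = -V + (2 + 2*V)*(-5) = -V + (-10 - 10*V) = -10 - 11*V)
D(-1)*u(9) = 1*(-10 - 11*9) = 1*(-10 - 99) = 1*(-109) = -109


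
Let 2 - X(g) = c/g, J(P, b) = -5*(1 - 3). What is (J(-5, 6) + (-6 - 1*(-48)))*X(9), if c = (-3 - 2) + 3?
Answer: 1040/9 ≈ 115.56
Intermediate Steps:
J(P, b) = 10 (J(P, b) = -5*(-2) = 10)
c = -2 (c = -5 + 3 = -2)
X(g) = 2 + 2/g (X(g) = 2 - (-2)/g = 2 + 2/g)
(J(-5, 6) + (-6 - 1*(-48)))*X(9) = (10 + (-6 - 1*(-48)))*(2 + 2/9) = (10 + (-6 + 48))*(2 + 2*(⅑)) = (10 + 42)*(2 + 2/9) = 52*(20/9) = 1040/9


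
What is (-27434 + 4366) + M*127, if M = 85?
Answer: -12273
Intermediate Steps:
(-27434 + 4366) + M*127 = (-27434 + 4366) + 85*127 = -23068 + 10795 = -12273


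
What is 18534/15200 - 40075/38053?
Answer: 48067151/289202800 ≈ 0.16621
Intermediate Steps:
18534/15200 - 40075/38053 = 18534*(1/15200) - 40075*1/38053 = 9267/7600 - 40075/38053 = 48067151/289202800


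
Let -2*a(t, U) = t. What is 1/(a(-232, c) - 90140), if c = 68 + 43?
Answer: -1/90024 ≈ -1.1108e-5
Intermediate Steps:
c = 111
a(t, U) = -t/2
1/(a(-232, c) - 90140) = 1/(-½*(-232) - 90140) = 1/(116 - 90140) = 1/(-90024) = -1/90024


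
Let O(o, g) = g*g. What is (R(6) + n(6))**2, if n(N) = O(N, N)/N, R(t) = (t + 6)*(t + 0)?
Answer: 6084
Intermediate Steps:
O(o, g) = g**2
R(t) = t*(6 + t) (R(t) = (6 + t)*t = t*(6 + t))
n(N) = N (n(N) = N**2/N = N)
(R(6) + n(6))**2 = (6*(6 + 6) + 6)**2 = (6*12 + 6)**2 = (72 + 6)**2 = 78**2 = 6084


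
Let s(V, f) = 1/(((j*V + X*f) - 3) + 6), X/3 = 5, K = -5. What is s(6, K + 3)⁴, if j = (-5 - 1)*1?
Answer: 1/15752961 ≈ 6.3480e-8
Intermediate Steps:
j = -6 (j = -6*1 = -6)
X = 15 (X = 3*5 = 15)
s(V, f) = 1/(3 - 6*V + 15*f) (s(V, f) = 1/(((-6*V + 15*f) - 3) + 6) = 1/((-3 - 6*V + 15*f) + 6) = 1/(3 - 6*V + 15*f))
s(6, K + 3)⁴ = (1/(3*(1 - 2*6 + 5*(-5 + 3))))⁴ = (1/(3*(1 - 12 + 5*(-2))))⁴ = (1/(3*(1 - 12 - 10)))⁴ = ((⅓)/(-21))⁴ = ((⅓)*(-1/21))⁴ = (-1/63)⁴ = 1/15752961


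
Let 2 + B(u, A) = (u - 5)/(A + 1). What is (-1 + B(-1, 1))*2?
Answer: -12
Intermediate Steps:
B(u, A) = -2 + (-5 + u)/(1 + A) (B(u, A) = -2 + (u - 5)/(A + 1) = -2 + (-5 + u)/(1 + A))
(-1 + B(-1, 1))*2 = (-1 + (-7 - 1 - 2*1)/(1 + 1))*2 = (-1 + (-7 - 1 - 2)/2)*2 = (-1 + (½)*(-10))*2 = (-1 - 5)*2 = -6*2 = -12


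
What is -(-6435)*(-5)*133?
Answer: -4279275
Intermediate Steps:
-(-6435)*(-5)*133 = -195*165*133 = -32175*133 = -4279275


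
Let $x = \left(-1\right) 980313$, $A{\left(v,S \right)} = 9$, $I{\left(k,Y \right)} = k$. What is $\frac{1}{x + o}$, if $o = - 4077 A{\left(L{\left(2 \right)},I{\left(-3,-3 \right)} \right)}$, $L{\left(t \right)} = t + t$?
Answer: $- \frac{1}{1017006} \approx -9.8328 \cdot 10^{-7}$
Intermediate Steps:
$L{\left(t \right)} = 2 t$
$x = -980313$
$o = -36693$ ($o = \left(-4077\right) 9 = -36693$)
$\frac{1}{x + o} = \frac{1}{-980313 - 36693} = \frac{1}{-1017006} = - \frac{1}{1017006}$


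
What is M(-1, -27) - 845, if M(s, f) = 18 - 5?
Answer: -832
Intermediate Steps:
M(s, f) = 13
M(-1, -27) - 845 = 13 - 845 = -832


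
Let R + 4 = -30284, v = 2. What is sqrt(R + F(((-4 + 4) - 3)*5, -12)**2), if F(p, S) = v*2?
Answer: 8*I*sqrt(473) ≈ 173.99*I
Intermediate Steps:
R = -30288 (R = -4 - 30284 = -30288)
F(p, S) = 4 (F(p, S) = 2*2 = 4)
sqrt(R + F(((-4 + 4) - 3)*5, -12)**2) = sqrt(-30288 + 4**2) = sqrt(-30288 + 16) = sqrt(-30272) = 8*I*sqrt(473)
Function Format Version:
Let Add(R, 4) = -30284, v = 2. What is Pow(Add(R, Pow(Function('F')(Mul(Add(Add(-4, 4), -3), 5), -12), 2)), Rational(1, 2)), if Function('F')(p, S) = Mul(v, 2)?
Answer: Mul(8, I, Pow(473, Rational(1, 2))) ≈ Mul(173.99, I)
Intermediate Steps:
R = -30288 (R = Add(-4, -30284) = -30288)
Function('F')(p, S) = 4 (Function('F')(p, S) = Mul(2, 2) = 4)
Pow(Add(R, Pow(Function('F')(Mul(Add(Add(-4, 4), -3), 5), -12), 2)), Rational(1, 2)) = Pow(Add(-30288, Pow(4, 2)), Rational(1, 2)) = Pow(Add(-30288, 16), Rational(1, 2)) = Pow(-30272, Rational(1, 2)) = Mul(8, I, Pow(473, Rational(1, 2)))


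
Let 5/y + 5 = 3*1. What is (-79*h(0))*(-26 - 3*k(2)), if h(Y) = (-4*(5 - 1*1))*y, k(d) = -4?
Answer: 44240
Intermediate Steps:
y = -5/2 (y = 5/(-5 + 3*1) = 5/(-5 + 3) = 5/(-2) = 5*(-1/2) = -5/2 ≈ -2.5000)
h(Y) = 40 (h(Y) = -4*(5 - 1*1)*(-5/2) = -4*(5 - 1)*(-5/2) = -4*4*(-5/2) = -16*(-5/2) = 40)
(-79*h(0))*(-26 - 3*k(2)) = (-79*40)*(-26 - 3*(-4)) = -3160*(-26 + 12) = -3160*(-14) = 44240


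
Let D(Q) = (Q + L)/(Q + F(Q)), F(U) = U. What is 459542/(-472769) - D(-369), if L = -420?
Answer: -237385579/116301174 ≈ -2.0411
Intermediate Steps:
D(Q) = (-420 + Q)/(2*Q) (D(Q) = (Q - 420)/(Q + Q) = (-420 + Q)/((2*Q)) = (-420 + Q)*(1/(2*Q)) = (-420 + Q)/(2*Q))
459542/(-472769) - D(-369) = 459542/(-472769) - (-420 - 369)/(2*(-369)) = 459542*(-1/472769) - (-1)*(-789)/(2*369) = -459542/472769 - 1*263/246 = -459542/472769 - 263/246 = -237385579/116301174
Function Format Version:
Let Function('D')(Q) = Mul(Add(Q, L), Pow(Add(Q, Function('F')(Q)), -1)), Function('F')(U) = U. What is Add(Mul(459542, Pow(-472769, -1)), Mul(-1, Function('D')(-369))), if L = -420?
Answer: Rational(-237385579, 116301174) ≈ -2.0411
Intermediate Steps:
Function('D')(Q) = Mul(Rational(1, 2), Pow(Q, -1), Add(-420, Q)) (Function('D')(Q) = Mul(Add(Q, -420), Pow(Add(Q, Q), -1)) = Mul(Add(-420, Q), Pow(Mul(2, Q), -1)) = Mul(Add(-420, Q), Mul(Rational(1, 2), Pow(Q, -1))) = Mul(Rational(1, 2), Pow(Q, -1), Add(-420, Q)))
Add(Mul(459542, Pow(-472769, -1)), Mul(-1, Function('D')(-369))) = Add(Mul(459542, Pow(-472769, -1)), Mul(-1, Mul(Rational(1, 2), Pow(-369, -1), Add(-420, -369)))) = Add(Mul(459542, Rational(-1, 472769)), Mul(-1, Mul(Rational(1, 2), Rational(-1, 369), -789))) = Add(Rational(-459542, 472769), Mul(-1, Rational(263, 246))) = Add(Rational(-459542, 472769), Rational(-263, 246)) = Rational(-237385579, 116301174)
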